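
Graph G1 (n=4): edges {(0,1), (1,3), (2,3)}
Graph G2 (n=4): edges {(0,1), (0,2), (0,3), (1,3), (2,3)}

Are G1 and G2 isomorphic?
No, not isomorphic

The graphs are NOT isomorphic.

Counting triangles (3-cliques): G1 has 0, G2 has 2.
Triangle count is an isomorphism invariant, so differing triangle counts rule out isomorphism.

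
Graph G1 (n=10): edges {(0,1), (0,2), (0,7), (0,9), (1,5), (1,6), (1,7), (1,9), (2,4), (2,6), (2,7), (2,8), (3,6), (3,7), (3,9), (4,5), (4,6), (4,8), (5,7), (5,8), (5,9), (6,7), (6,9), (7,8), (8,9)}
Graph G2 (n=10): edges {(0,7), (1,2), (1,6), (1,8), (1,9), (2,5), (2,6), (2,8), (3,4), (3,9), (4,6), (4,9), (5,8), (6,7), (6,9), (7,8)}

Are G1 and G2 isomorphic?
No, not isomorphic

The graphs are NOT isomorphic.

Degrees in G1: deg(0)=4, deg(1)=5, deg(2)=5, deg(3)=3, deg(4)=4, deg(5)=5, deg(6)=6, deg(7)=7, deg(8)=5, deg(9)=6.
Sorted degree sequence of G1: [7, 6, 6, 5, 5, 5, 5, 4, 4, 3].
Degrees in G2: deg(0)=1, deg(1)=4, deg(2)=4, deg(3)=2, deg(4)=3, deg(5)=2, deg(6)=5, deg(7)=3, deg(8)=4, deg(9)=4.
Sorted degree sequence of G2: [5, 4, 4, 4, 4, 3, 3, 2, 2, 1].
The (sorted) degree sequence is an isomorphism invariant, so since G1 and G2 have different degree sequences they cannot be isomorphic.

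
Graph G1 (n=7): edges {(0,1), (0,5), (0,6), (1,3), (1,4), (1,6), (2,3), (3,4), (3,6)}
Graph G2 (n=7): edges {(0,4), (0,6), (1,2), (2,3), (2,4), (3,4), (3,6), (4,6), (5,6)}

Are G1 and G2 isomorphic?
Yes, isomorphic

The graphs are isomorphic.
One valid mapping φ: V(G1) → V(G2): 0→2, 1→4, 2→5, 3→6, 4→0, 5→1, 6→3

Verify φ preserves adjacency — for each edge of G1, its image is an edge of G2:
  (0,1) → (φ(0),φ(1)) = (2,4) ∈ E(G2) ✓
  (0,5) → (φ(0),φ(5)) = (1,2) ∈ E(G2) ✓
  (0,6) → (φ(0),φ(6)) = (2,3) ∈ E(G2) ✓
  (1,3) → (φ(1),φ(3)) = (4,6) ∈ E(G2) ✓
  (1,4) → (φ(1),φ(4)) = (0,4) ∈ E(G2) ✓
  (1,6) → (φ(1),φ(6)) = (3,4) ∈ E(G2) ✓
  (2,3) → (φ(2),φ(3)) = (5,6) ∈ E(G2) ✓
  (3,4) → (φ(3),φ(4)) = (0,6) ∈ E(G2) ✓
  (3,6) → (φ(3),φ(6)) = (3,6) ∈ E(G2) ✓
All 9 edges of G1 map to edges of G2, and |E(G1)| = |E(G2)| = 9, so φ is a bijection on edges as well as vertices. Hence G1 ≅ G2.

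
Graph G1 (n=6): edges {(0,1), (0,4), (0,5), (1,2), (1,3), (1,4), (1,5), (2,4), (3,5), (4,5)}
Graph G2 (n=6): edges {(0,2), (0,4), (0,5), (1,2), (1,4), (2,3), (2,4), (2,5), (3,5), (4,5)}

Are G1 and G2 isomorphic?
Yes, isomorphic

The graphs are isomorphic.
One valid mapping φ: V(G1) → V(G2): 0→0, 1→2, 2→1, 3→3, 4→4, 5→5

Verify φ preserves adjacency — for each edge of G1, its image is an edge of G2:
  (0,1) → (φ(0),φ(1)) = (0,2) ∈ E(G2) ✓
  (0,4) → (φ(0),φ(4)) = (0,4) ∈ E(G2) ✓
  (0,5) → (φ(0),φ(5)) = (0,5) ∈ E(G2) ✓
  (1,2) → (φ(1),φ(2)) = (1,2) ∈ E(G2) ✓
  (1,3) → (φ(1),φ(3)) = (2,3) ∈ E(G2) ✓
  (1,4) → (φ(1),φ(4)) = (2,4) ∈ E(G2) ✓
  (1,5) → (φ(1),φ(5)) = (2,5) ∈ E(G2) ✓
  (2,4) → (φ(2),φ(4)) = (1,4) ∈ E(G2) ✓
  (3,5) → (φ(3),φ(5)) = (3,5) ∈ E(G2) ✓
  (4,5) → (φ(4),φ(5)) = (4,5) ∈ E(G2) ✓
All 10 edges of G1 map to edges of G2, and |E(G1)| = |E(G2)| = 10, so φ is a bijection on edges as well as vertices. Hence G1 ≅ G2.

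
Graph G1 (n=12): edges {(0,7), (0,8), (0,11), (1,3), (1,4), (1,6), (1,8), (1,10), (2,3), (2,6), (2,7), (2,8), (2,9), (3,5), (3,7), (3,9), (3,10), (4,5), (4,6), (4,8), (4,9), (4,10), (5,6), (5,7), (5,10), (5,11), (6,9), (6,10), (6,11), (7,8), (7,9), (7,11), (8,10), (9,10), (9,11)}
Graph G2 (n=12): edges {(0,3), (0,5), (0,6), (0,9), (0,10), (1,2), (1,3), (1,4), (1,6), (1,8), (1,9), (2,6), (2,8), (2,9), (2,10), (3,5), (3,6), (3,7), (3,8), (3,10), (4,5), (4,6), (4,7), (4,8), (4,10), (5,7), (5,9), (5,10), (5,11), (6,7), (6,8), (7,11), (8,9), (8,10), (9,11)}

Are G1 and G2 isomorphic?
Yes, isomorphic

The graphs are isomorphic.
One valid mapping φ: V(G1) → V(G2): 0→11, 1→2, 2→0, 3→10, 4→1, 5→4, 6→6, 7→5, 8→9, 9→3, 10→8, 11→7

Verify φ preserves adjacency — for each edge of G1, its image is an edge of G2:
  (0,7) → (φ(0),φ(7)) = (5,11) ∈ E(G2) ✓
  (0,8) → (φ(0),φ(8)) = (9,11) ∈ E(G2) ✓
  (0,11) → (φ(0),φ(11)) = (7,11) ∈ E(G2) ✓
  (1,3) → (φ(1),φ(3)) = (2,10) ∈ E(G2) ✓
  (1,4) → (φ(1),φ(4)) = (1,2) ∈ E(G2) ✓
  (1,6) → (φ(1),φ(6)) = (2,6) ∈ E(G2) ✓
  (1,8) → (φ(1),φ(8)) = (2,9) ∈ E(G2) ✓
  (1,10) → (φ(1),φ(10)) = (2,8) ∈ E(G2) ✓
  (2,3) → (φ(2),φ(3)) = (0,10) ∈ E(G2) ✓
  (2,6) → (φ(2),φ(6)) = (0,6) ∈ E(G2) ✓
  (2,7) → (φ(2),φ(7)) = (0,5) ∈ E(G2) ✓
  (2,8) → (φ(2),φ(8)) = (0,9) ∈ E(G2) ✓
  (2,9) → (φ(2),φ(9)) = (0,3) ∈ E(G2) ✓
  (3,5) → (φ(3),φ(5)) = (4,10) ∈ E(G2) ✓
  (3,7) → (φ(3),φ(7)) = (5,10) ∈ E(G2) ✓
  (3,9) → (φ(3),φ(9)) = (3,10) ∈ E(G2) ✓
  (3,10) → (φ(3),φ(10)) = (8,10) ∈ E(G2) ✓
  (4,5) → (φ(4),φ(5)) = (1,4) ∈ E(G2) ✓
  (4,6) → (φ(4),φ(6)) = (1,6) ∈ E(G2) ✓
  (4,8) → (φ(4),φ(8)) = (1,9) ∈ E(G2) ✓
  (4,9) → (φ(4),φ(9)) = (1,3) ∈ E(G2) ✓
  (4,10) → (φ(4),φ(10)) = (1,8) ∈ E(G2) ✓
  (5,6) → (φ(5),φ(6)) = (4,6) ∈ E(G2) ✓
  (5,7) → (φ(5),φ(7)) = (4,5) ∈ E(G2) ✓
  (5,10) → (φ(5),φ(10)) = (4,8) ∈ E(G2) ✓
  (5,11) → (φ(5),φ(11)) = (4,7) ∈ E(G2) ✓
  (6,9) → (φ(6),φ(9)) = (3,6) ∈ E(G2) ✓
  (6,10) → (φ(6),φ(10)) = (6,8) ∈ E(G2) ✓
  (6,11) → (φ(6),φ(11)) = (6,7) ∈ E(G2) ✓
  (7,8) → (φ(7),φ(8)) = (5,9) ∈ E(G2) ✓
  (7,9) → (φ(7),φ(9)) = (3,5) ∈ E(G2) ✓
  (7,11) → (φ(7),φ(11)) = (5,7) ∈ E(G2) ✓
  (8,10) → (φ(8),φ(10)) = (8,9) ∈ E(G2) ✓
  (9,10) → (φ(9),φ(10)) = (3,8) ∈ E(G2) ✓
  (9,11) → (φ(9),φ(11)) = (3,7) ∈ E(G2) ✓
All 35 edges of G1 map to edges of G2, and |E(G1)| = |E(G2)| = 35, so φ is a bijection on edges as well as vertices. Hence G1 ≅ G2.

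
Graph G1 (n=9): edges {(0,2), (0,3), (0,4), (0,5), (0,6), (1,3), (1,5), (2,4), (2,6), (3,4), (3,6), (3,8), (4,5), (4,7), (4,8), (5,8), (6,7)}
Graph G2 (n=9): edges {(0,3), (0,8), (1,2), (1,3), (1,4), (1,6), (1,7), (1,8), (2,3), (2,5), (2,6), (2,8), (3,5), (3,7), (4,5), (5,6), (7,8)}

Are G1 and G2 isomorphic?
Yes, isomorphic

The graphs are isomorphic.
One valid mapping φ: V(G1) → V(G2): 0→2, 1→0, 2→6, 3→3, 4→1, 5→8, 6→5, 7→4, 8→7

Verify φ preserves adjacency — for each edge of G1, its image is an edge of G2:
  (0,2) → (φ(0),φ(2)) = (2,6) ∈ E(G2) ✓
  (0,3) → (φ(0),φ(3)) = (2,3) ∈ E(G2) ✓
  (0,4) → (φ(0),φ(4)) = (1,2) ∈ E(G2) ✓
  (0,5) → (φ(0),φ(5)) = (2,8) ∈ E(G2) ✓
  (0,6) → (φ(0),φ(6)) = (2,5) ∈ E(G2) ✓
  (1,3) → (φ(1),φ(3)) = (0,3) ∈ E(G2) ✓
  (1,5) → (φ(1),φ(5)) = (0,8) ∈ E(G2) ✓
  (2,4) → (φ(2),φ(4)) = (1,6) ∈ E(G2) ✓
  (2,6) → (φ(2),φ(6)) = (5,6) ∈ E(G2) ✓
  (3,4) → (φ(3),φ(4)) = (1,3) ∈ E(G2) ✓
  (3,6) → (φ(3),φ(6)) = (3,5) ∈ E(G2) ✓
  (3,8) → (φ(3),φ(8)) = (3,7) ∈ E(G2) ✓
  (4,5) → (φ(4),φ(5)) = (1,8) ∈ E(G2) ✓
  (4,7) → (φ(4),φ(7)) = (1,4) ∈ E(G2) ✓
  (4,8) → (φ(4),φ(8)) = (1,7) ∈ E(G2) ✓
  (5,8) → (φ(5),φ(8)) = (7,8) ∈ E(G2) ✓
  (6,7) → (φ(6),φ(7)) = (4,5) ∈ E(G2) ✓
All 17 edges of G1 map to edges of G2, and |E(G1)| = |E(G2)| = 17, so φ is a bijection on edges as well as vertices. Hence G1 ≅ G2.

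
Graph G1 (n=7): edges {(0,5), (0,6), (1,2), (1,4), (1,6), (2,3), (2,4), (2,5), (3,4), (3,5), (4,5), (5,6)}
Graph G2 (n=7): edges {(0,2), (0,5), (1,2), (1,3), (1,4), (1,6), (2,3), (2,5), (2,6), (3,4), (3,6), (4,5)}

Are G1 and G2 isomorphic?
Yes, isomorphic

The graphs are isomorphic.
One valid mapping φ: V(G1) → V(G2): 0→0, 1→4, 2→1, 3→6, 4→3, 5→2, 6→5

Verify φ preserves adjacency — for each edge of G1, its image is an edge of G2:
  (0,5) → (φ(0),φ(5)) = (0,2) ∈ E(G2) ✓
  (0,6) → (φ(0),φ(6)) = (0,5) ∈ E(G2) ✓
  (1,2) → (φ(1),φ(2)) = (1,4) ∈ E(G2) ✓
  (1,4) → (φ(1),φ(4)) = (3,4) ∈ E(G2) ✓
  (1,6) → (φ(1),φ(6)) = (4,5) ∈ E(G2) ✓
  (2,3) → (φ(2),φ(3)) = (1,6) ∈ E(G2) ✓
  (2,4) → (φ(2),φ(4)) = (1,3) ∈ E(G2) ✓
  (2,5) → (φ(2),φ(5)) = (1,2) ∈ E(G2) ✓
  (3,4) → (φ(3),φ(4)) = (3,6) ∈ E(G2) ✓
  (3,5) → (φ(3),φ(5)) = (2,6) ∈ E(G2) ✓
  (4,5) → (φ(4),φ(5)) = (2,3) ∈ E(G2) ✓
  (5,6) → (φ(5),φ(6)) = (2,5) ∈ E(G2) ✓
All 12 edges of G1 map to edges of G2, and |E(G1)| = |E(G2)| = 12, so φ is a bijection on edges as well as vertices. Hence G1 ≅ G2.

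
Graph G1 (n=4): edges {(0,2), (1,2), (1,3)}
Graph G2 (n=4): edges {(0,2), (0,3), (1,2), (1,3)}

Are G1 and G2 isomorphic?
No, not isomorphic

The graphs are NOT isomorphic.

Counting edges: G1 has 3 edge(s); G2 has 4 edge(s).
Edge count is an isomorphism invariant (a bijection on vertices induces a bijection on edges), so differing edge counts rule out isomorphism.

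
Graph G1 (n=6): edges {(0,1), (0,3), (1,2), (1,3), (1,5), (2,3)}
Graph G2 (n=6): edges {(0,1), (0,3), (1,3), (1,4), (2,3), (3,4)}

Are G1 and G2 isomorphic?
Yes, isomorphic

The graphs are isomorphic.
One valid mapping φ: V(G1) → V(G2): 0→4, 1→3, 2→0, 3→1, 4→5, 5→2

Verify φ preserves adjacency — for each edge of G1, its image is an edge of G2:
  (0,1) → (φ(0),φ(1)) = (3,4) ∈ E(G2) ✓
  (0,3) → (φ(0),φ(3)) = (1,4) ∈ E(G2) ✓
  (1,2) → (φ(1),φ(2)) = (0,3) ∈ E(G2) ✓
  (1,3) → (φ(1),φ(3)) = (1,3) ∈ E(G2) ✓
  (1,5) → (φ(1),φ(5)) = (2,3) ∈ E(G2) ✓
  (2,3) → (φ(2),φ(3)) = (0,1) ∈ E(G2) ✓
All 6 edges of G1 map to edges of G2, and |E(G1)| = |E(G2)| = 6, so φ is a bijection on edges as well as vertices. Hence G1 ≅ G2.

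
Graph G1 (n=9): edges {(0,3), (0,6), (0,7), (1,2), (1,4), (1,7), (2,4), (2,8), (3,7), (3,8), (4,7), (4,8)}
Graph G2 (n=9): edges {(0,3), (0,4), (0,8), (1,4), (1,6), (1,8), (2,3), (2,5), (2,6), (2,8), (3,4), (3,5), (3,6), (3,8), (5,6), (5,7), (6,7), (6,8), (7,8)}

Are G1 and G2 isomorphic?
No, not isomorphic

The graphs are NOT isomorphic.

Degrees in G1: deg(0)=3, deg(1)=3, deg(2)=3, deg(3)=3, deg(4)=4, deg(5)=0, deg(6)=1, deg(7)=4, deg(8)=3.
Sorted degree sequence of G1: [4, 4, 3, 3, 3, 3, 3, 1, 0].
Degrees in G2: deg(0)=3, deg(1)=3, deg(2)=4, deg(3)=6, deg(4)=3, deg(5)=4, deg(6)=6, deg(7)=3, deg(8)=6.
Sorted degree sequence of G2: [6, 6, 6, 4, 4, 3, 3, 3, 3].
The (sorted) degree sequence is an isomorphism invariant, so since G1 and G2 have different degree sequences they cannot be isomorphic.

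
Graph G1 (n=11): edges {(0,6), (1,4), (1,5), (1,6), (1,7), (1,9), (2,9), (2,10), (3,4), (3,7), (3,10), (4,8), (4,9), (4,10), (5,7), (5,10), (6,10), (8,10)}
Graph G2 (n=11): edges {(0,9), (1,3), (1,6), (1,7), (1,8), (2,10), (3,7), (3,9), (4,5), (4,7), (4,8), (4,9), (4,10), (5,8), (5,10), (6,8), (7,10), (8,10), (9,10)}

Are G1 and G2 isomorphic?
No, not isomorphic

The graphs are NOT isomorphic.

Degrees in G1: deg(0)=1, deg(1)=5, deg(2)=2, deg(3)=3, deg(4)=5, deg(5)=3, deg(6)=3, deg(7)=3, deg(8)=2, deg(9)=3, deg(10)=6.
Sorted degree sequence of G1: [6, 5, 5, 3, 3, 3, 3, 3, 2, 2, 1].
Degrees in G2: deg(0)=1, deg(1)=4, deg(2)=1, deg(3)=3, deg(4)=5, deg(5)=3, deg(6)=2, deg(7)=4, deg(8)=5, deg(9)=4, deg(10)=6.
Sorted degree sequence of G2: [6, 5, 5, 4, 4, 4, 3, 3, 2, 1, 1].
The (sorted) degree sequence is an isomorphism invariant, so since G1 and G2 have different degree sequences they cannot be isomorphic.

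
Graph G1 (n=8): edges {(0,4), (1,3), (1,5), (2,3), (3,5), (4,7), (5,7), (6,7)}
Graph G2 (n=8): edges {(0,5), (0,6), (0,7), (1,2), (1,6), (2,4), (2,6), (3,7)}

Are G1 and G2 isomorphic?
Yes, isomorphic

The graphs are isomorphic.
One valid mapping φ: V(G1) → V(G2): 0→3, 1→1, 2→4, 3→2, 4→7, 5→6, 6→5, 7→0

Verify φ preserves adjacency — for each edge of G1, its image is an edge of G2:
  (0,4) → (φ(0),φ(4)) = (3,7) ∈ E(G2) ✓
  (1,3) → (φ(1),φ(3)) = (1,2) ∈ E(G2) ✓
  (1,5) → (φ(1),φ(5)) = (1,6) ∈ E(G2) ✓
  (2,3) → (φ(2),φ(3)) = (2,4) ∈ E(G2) ✓
  (3,5) → (φ(3),φ(5)) = (2,6) ∈ E(G2) ✓
  (4,7) → (φ(4),φ(7)) = (0,7) ∈ E(G2) ✓
  (5,7) → (φ(5),φ(7)) = (0,6) ∈ E(G2) ✓
  (6,7) → (φ(6),φ(7)) = (0,5) ∈ E(G2) ✓
All 8 edges of G1 map to edges of G2, and |E(G1)| = |E(G2)| = 8, so φ is a bijection on edges as well as vertices. Hence G1 ≅ G2.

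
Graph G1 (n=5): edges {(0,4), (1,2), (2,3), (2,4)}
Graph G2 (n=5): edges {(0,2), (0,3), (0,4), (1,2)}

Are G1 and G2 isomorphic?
Yes, isomorphic

The graphs are isomorphic.
One valid mapping φ: V(G1) → V(G2): 0→1, 1→4, 2→0, 3→3, 4→2

Verify φ preserves adjacency — for each edge of G1, its image is an edge of G2:
  (0,4) → (φ(0),φ(4)) = (1,2) ∈ E(G2) ✓
  (1,2) → (φ(1),φ(2)) = (0,4) ∈ E(G2) ✓
  (2,3) → (φ(2),φ(3)) = (0,3) ∈ E(G2) ✓
  (2,4) → (φ(2),φ(4)) = (0,2) ∈ E(G2) ✓
All 4 edges of G1 map to edges of G2, and |E(G1)| = |E(G2)| = 4, so φ is a bijection on edges as well as vertices. Hence G1 ≅ G2.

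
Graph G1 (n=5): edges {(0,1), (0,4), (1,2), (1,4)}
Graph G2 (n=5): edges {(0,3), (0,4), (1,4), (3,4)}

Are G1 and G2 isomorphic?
Yes, isomorphic

The graphs are isomorphic.
One valid mapping φ: V(G1) → V(G2): 0→0, 1→4, 2→1, 3→2, 4→3

Verify φ preserves adjacency — for each edge of G1, its image is an edge of G2:
  (0,1) → (φ(0),φ(1)) = (0,4) ∈ E(G2) ✓
  (0,4) → (φ(0),φ(4)) = (0,3) ∈ E(G2) ✓
  (1,2) → (φ(1),φ(2)) = (1,4) ∈ E(G2) ✓
  (1,4) → (φ(1),φ(4)) = (3,4) ∈ E(G2) ✓
All 4 edges of G1 map to edges of G2, and |E(G1)| = |E(G2)| = 4, so φ is a bijection on edges as well as vertices. Hence G1 ≅ G2.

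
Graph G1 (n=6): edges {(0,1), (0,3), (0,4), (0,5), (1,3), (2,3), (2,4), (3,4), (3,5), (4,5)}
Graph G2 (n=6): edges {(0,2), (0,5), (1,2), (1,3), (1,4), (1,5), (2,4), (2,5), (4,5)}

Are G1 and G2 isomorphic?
No, not isomorphic

The graphs are NOT isomorphic.

Counting triangles (3-cliques): G1 has 6, G2 has 5.
Triangle count is an isomorphism invariant, so differing triangle counts rule out isomorphism.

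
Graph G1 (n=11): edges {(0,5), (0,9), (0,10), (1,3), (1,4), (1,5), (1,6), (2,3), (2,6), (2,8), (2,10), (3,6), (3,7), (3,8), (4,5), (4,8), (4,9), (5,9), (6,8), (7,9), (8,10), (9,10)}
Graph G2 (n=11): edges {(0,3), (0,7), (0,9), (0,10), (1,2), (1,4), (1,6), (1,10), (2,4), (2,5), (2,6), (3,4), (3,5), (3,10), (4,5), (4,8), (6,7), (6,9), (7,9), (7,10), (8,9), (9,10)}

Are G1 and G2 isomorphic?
Yes, isomorphic

The graphs are isomorphic.
One valid mapping φ: V(G1) → V(G2): 0→5, 1→6, 2→0, 3→9, 4→1, 5→2, 6→7, 7→8, 8→10, 9→4, 10→3

Verify φ preserves adjacency — for each edge of G1, its image is an edge of G2:
  (0,5) → (φ(0),φ(5)) = (2,5) ∈ E(G2) ✓
  (0,9) → (φ(0),φ(9)) = (4,5) ∈ E(G2) ✓
  (0,10) → (φ(0),φ(10)) = (3,5) ∈ E(G2) ✓
  (1,3) → (φ(1),φ(3)) = (6,9) ∈ E(G2) ✓
  (1,4) → (φ(1),φ(4)) = (1,6) ∈ E(G2) ✓
  (1,5) → (φ(1),φ(5)) = (2,6) ∈ E(G2) ✓
  (1,6) → (φ(1),φ(6)) = (6,7) ∈ E(G2) ✓
  (2,3) → (φ(2),φ(3)) = (0,9) ∈ E(G2) ✓
  (2,6) → (φ(2),φ(6)) = (0,7) ∈ E(G2) ✓
  (2,8) → (φ(2),φ(8)) = (0,10) ∈ E(G2) ✓
  (2,10) → (φ(2),φ(10)) = (0,3) ∈ E(G2) ✓
  (3,6) → (φ(3),φ(6)) = (7,9) ∈ E(G2) ✓
  (3,7) → (φ(3),φ(7)) = (8,9) ∈ E(G2) ✓
  (3,8) → (φ(3),φ(8)) = (9,10) ∈ E(G2) ✓
  (4,5) → (φ(4),φ(5)) = (1,2) ∈ E(G2) ✓
  (4,8) → (φ(4),φ(8)) = (1,10) ∈ E(G2) ✓
  (4,9) → (φ(4),φ(9)) = (1,4) ∈ E(G2) ✓
  (5,9) → (φ(5),φ(9)) = (2,4) ∈ E(G2) ✓
  (6,8) → (φ(6),φ(8)) = (7,10) ∈ E(G2) ✓
  (7,9) → (φ(7),φ(9)) = (4,8) ∈ E(G2) ✓
  (8,10) → (φ(8),φ(10)) = (3,10) ∈ E(G2) ✓
  (9,10) → (φ(9),φ(10)) = (3,4) ∈ E(G2) ✓
All 22 edges of G1 map to edges of G2, and |E(G1)| = |E(G2)| = 22, so φ is a bijection on edges as well as vertices. Hence G1 ≅ G2.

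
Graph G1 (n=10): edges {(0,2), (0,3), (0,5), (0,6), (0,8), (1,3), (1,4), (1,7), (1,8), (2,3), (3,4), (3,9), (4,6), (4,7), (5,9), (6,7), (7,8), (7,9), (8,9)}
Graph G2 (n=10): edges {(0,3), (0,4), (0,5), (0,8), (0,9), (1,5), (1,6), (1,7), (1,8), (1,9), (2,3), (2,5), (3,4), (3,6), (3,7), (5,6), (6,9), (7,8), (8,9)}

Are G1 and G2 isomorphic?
Yes, isomorphic

The graphs are isomorphic.
One valid mapping φ: V(G1) → V(G2): 0→3, 1→9, 2→4, 3→0, 4→8, 5→2, 6→7, 7→1, 8→6, 9→5

Verify φ preserves adjacency — for each edge of G1, its image is an edge of G2:
  (0,2) → (φ(0),φ(2)) = (3,4) ∈ E(G2) ✓
  (0,3) → (φ(0),φ(3)) = (0,3) ∈ E(G2) ✓
  (0,5) → (φ(0),φ(5)) = (2,3) ∈ E(G2) ✓
  (0,6) → (φ(0),φ(6)) = (3,7) ∈ E(G2) ✓
  (0,8) → (φ(0),φ(8)) = (3,6) ∈ E(G2) ✓
  (1,3) → (φ(1),φ(3)) = (0,9) ∈ E(G2) ✓
  (1,4) → (φ(1),φ(4)) = (8,9) ∈ E(G2) ✓
  (1,7) → (φ(1),φ(7)) = (1,9) ∈ E(G2) ✓
  (1,8) → (φ(1),φ(8)) = (6,9) ∈ E(G2) ✓
  (2,3) → (φ(2),φ(3)) = (0,4) ∈ E(G2) ✓
  (3,4) → (φ(3),φ(4)) = (0,8) ∈ E(G2) ✓
  (3,9) → (φ(3),φ(9)) = (0,5) ∈ E(G2) ✓
  (4,6) → (φ(4),φ(6)) = (7,8) ∈ E(G2) ✓
  (4,7) → (φ(4),φ(7)) = (1,8) ∈ E(G2) ✓
  (5,9) → (φ(5),φ(9)) = (2,5) ∈ E(G2) ✓
  (6,7) → (φ(6),φ(7)) = (1,7) ∈ E(G2) ✓
  (7,8) → (φ(7),φ(8)) = (1,6) ∈ E(G2) ✓
  (7,9) → (φ(7),φ(9)) = (1,5) ∈ E(G2) ✓
  (8,9) → (φ(8),φ(9)) = (5,6) ∈ E(G2) ✓
All 19 edges of G1 map to edges of G2, and |E(G1)| = |E(G2)| = 19, so φ is a bijection on edges as well as vertices. Hence G1 ≅ G2.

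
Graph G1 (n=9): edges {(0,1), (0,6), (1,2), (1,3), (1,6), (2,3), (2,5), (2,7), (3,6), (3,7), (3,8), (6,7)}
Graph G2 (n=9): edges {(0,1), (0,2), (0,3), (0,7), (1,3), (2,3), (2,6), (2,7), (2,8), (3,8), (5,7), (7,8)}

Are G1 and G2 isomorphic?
Yes, isomorphic

The graphs are isomorphic.
One valid mapping φ: V(G1) → V(G2): 0→1, 1→0, 2→7, 3→2, 4→4, 5→5, 6→3, 7→8, 8→6

Verify φ preserves adjacency — for each edge of G1, its image is an edge of G2:
  (0,1) → (φ(0),φ(1)) = (0,1) ∈ E(G2) ✓
  (0,6) → (φ(0),φ(6)) = (1,3) ∈ E(G2) ✓
  (1,2) → (φ(1),φ(2)) = (0,7) ∈ E(G2) ✓
  (1,3) → (φ(1),φ(3)) = (0,2) ∈ E(G2) ✓
  (1,6) → (φ(1),φ(6)) = (0,3) ∈ E(G2) ✓
  (2,3) → (φ(2),φ(3)) = (2,7) ∈ E(G2) ✓
  (2,5) → (φ(2),φ(5)) = (5,7) ∈ E(G2) ✓
  (2,7) → (φ(2),φ(7)) = (7,8) ∈ E(G2) ✓
  (3,6) → (φ(3),φ(6)) = (2,3) ∈ E(G2) ✓
  (3,7) → (φ(3),φ(7)) = (2,8) ∈ E(G2) ✓
  (3,8) → (φ(3),φ(8)) = (2,6) ∈ E(G2) ✓
  (6,7) → (φ(6),φ(7)) = (3,8) ∈ E(G2) ✓
All 12 edges of G1 map to edges of G2, and |E(G1)| = |E(G2)| = 12, so φ is a bijection on edges as well as vertices. Hence G1 ≅ G2.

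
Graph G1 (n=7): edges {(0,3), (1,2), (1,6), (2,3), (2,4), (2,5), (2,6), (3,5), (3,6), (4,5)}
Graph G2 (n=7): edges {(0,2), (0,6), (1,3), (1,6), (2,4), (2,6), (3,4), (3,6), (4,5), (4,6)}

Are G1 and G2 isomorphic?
Yes, isomorphic

The graphs are isomorphic.
One valid mapping φ: V(G1) → V(G2): 0→5, 1→1, 2→6, 3→4, 4→0, 5→2, 6→3

Verify φ preserves adjacency — for each edge of G1, its image is an edge of G2:
  (0,3) → (φ(0),φ(3)) = (4,5) ∈ E(G2) ✓
  (1,2) → (φ(1),φ(2)) = (1,6) ∈ E(G2) ✓
  (1,6) → (φ(1),φ(6)) = (1,3) ∈ E(G2) ✓
  (2,3) → (φ(2),φ(3)) = (4,6) ∈ E(G2) ✓
  (2,4) → (φ(2),φ(4)) = (0,6) ∈ E(G2) ✓
  (2,5) → (φ(2),φ(5)) = (2,6) ∈ E(G2) ✓
  (2,6) → (φ(2),φ(6)) = (3,6) ∈ E(G2) ✓
  (3,5) → (φ(3),φ(5)) = (2,4) ∈ E(G2) ✓
  (3,6) → (φ(3),φ(6)) = (3,4) ∈ E(G2) ✓
  (4,5) → (φ(4),φ(5)) = (0,2) ∈ E(G2) ✓
All 10 edges of G1 map to edges of G2, and |E(G1)| = |E(G2)| = 10, so φ is a bijection on edges as well as vertices. Hence G1 ≅ G2.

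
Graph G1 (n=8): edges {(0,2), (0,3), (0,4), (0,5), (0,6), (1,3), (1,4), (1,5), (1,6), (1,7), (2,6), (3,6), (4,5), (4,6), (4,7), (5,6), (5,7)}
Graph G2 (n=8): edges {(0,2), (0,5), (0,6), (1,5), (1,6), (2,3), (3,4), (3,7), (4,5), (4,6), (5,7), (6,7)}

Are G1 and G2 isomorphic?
No, not isomorphic

The graphs are NOT isomorphic.

Degrees in G1: deg(0)=5, deg(1)=5, deg(2)=2, deg(3)=3, deg(4)=5, deg(5)=5, deg(6)=6, deg(7)=3.
Sorted degree sequence of G1: [6, 5, 5, 5, 5, 3, 3, 2].
Degrees in G2: deg(0)=3, deg(1)=2, deg(2)=2, deg(3)=3, deg(4)=3, deg(5)=4, deg(6)=4, deg(7)=3.
Sorted degree sequence of G2: [4, 4, 3, 3, 3, 3, 2, 2].
The (sorted) degree sequence is an isomorphism invariant, so since G1 and G2 have different degree sequences they cannot be isomorphic.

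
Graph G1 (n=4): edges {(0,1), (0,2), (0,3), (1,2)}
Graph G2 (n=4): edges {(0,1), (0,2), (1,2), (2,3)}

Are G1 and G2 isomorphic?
Yes, isomorphic

The graphs are isomorphic.
One valid mapping φ: V(G1) → V(G2): 0→2, 1→1, 2→0, 3→3

Verify φ preserves adjacency — for each edge of G1, its image is an edge of G2:
  (0,1) → (φ(0),φ(1)) = (1,2) ∈ E(G2) ✓
  (0,2) → (φ(0),φ(2)) = (0,2) ∈ E(G2) ✓
  (0,3) → (φ(0),φ(3)) = (2,3) ∈ E(G2) ✓
  (1,2) → (φ(1),φ(2)) = (0,1) ∈ E(G2) ✓
All 4 edges of G1 map to edges of G2, and |E(G1)| = |E(G2)| = 4, so φ is a bijection on edges as well as vertices. Hence G1 ≅ G2.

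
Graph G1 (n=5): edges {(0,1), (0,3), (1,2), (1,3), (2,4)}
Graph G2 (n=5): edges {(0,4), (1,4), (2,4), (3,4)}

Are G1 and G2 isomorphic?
No, not isomorphic

The graphs are NOT isomorphic.

Counting triangles (3-cliques): G1 has 1, G2 has 0.
Triangle count is an isomorphism invariant, so differing triangle counts rule out isomorphism.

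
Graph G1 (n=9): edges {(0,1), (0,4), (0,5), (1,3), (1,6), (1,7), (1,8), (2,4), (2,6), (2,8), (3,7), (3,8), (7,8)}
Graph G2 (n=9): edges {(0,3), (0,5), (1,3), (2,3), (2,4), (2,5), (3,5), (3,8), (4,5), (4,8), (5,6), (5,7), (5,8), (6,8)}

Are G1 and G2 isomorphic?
No, not isomorphic

The graphs are NOT isomorphic.

Degrees in G1: deg(0)=3, deg(1)=5, deg(2)=3, deg(3)=3, deg(4)=2, deg(5)=1, deg(6)=2, deg(7)=3, deg(8)=4.
Sorted degree sequence of G1: [5, 4, 3, 3, 3, 3, 2, 2, 1].
Degrees in G2: deg(0)=2, deg(1)=1, deg(2)=3, deg(3)=5, deg(4)=3, deg(5)=7, deg(6)=2, deg(7)=1, deg(8)=4.
Sorted degree sequence of G2: [7, 5, 4, 3, 3, 2, 2, 1, 1].
The (sorted) degree sequence is an isomorphism invariant, so since G1 and G2 have different degree sequences they cannot be isomorphic.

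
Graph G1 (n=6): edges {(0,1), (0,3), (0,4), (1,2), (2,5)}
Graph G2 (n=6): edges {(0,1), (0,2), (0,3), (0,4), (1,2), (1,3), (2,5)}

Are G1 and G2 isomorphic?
No, not isomorphic

The graphs are NOT isomorphic.

Counting edges: G1 has 5 edge(s); G2 has 7 edge(s).
Edge count is an isomorphism invariant (a bijection on vertices induces a bijection on edges), so differing edge counts rule out isomorphism.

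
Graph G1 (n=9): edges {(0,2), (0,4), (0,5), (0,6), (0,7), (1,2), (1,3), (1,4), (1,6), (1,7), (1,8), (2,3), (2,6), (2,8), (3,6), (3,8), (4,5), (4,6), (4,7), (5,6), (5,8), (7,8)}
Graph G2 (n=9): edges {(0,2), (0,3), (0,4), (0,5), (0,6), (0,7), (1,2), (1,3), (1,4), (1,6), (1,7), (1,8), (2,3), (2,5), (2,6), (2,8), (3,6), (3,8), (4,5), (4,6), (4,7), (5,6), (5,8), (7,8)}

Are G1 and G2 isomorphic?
No, not isomorphic

The graphs are NOT isomorphic.

Counting edges: G1 has 22 edge(s); G2 has 24 edge(s).
Edge count is an isomorphism invariant (a bijection on vertices induces a bijection on edges), so differing edge counts rule out isomorphism.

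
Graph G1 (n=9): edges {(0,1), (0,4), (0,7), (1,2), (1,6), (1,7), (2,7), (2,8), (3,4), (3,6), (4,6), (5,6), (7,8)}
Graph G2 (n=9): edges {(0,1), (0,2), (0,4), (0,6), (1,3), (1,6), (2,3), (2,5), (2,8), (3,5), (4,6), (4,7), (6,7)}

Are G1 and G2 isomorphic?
Yes, isomorphic

The graphs are isomorphic.
One valid mapping φ: V(G1) → V(G2): 0→1, 1→0, 2→4, 3→5, 4→3, 5→8, 6→2, 7→6, 8→7

Verify φ preserves adjacency — for each edge of G1, its image is an edge of G2:
  (0,1) → (φ(0),φ(1)) = (0,1) ∈ E(G2) ✓
  (0,4) → (φ(0),φ(4)) = (1,3) ∈ E(G2) ✓
  (0,7) → (φ(0),φ(7)) = (1,6) ∈ E(G2) ✓
  (1,2) → (φ(1),φ(2)) = (0,4) ∈ E(G2) ✓
  (1,6) → (φ(1),φ(6)) = (0,2) ∈ E(G2) ✓
  (1,7) → (φ(1),φ(7)) = (0,6) ∈ E(G2) ✓
  (2,7) → (φ(2),φ(7)) = (4,6) ∈ E(G2) ✓
  (2,8) → (φ(2),φ(8)) = (4,7) ∈ E(G2) ✓
  (3,4) → (φ(3),φ(4)) = (3,5) ∈ E(G2) ✓
  (3,6) → (φ(3),φ(6)) = (2,5) ∈ E(G2) ✓
  (4,6) → (φ(4),φ(6)) = (2,3) ∈ E(G2) ✓
  (5,6) → (φ(5),φ(6)) = (2,8) ∈ E(G2) ✓
  (7,8) → (φ(7),φ(8)) = (6,7) ∈ E(G2) ✓
All 13 edges of G1 map to edges of G2, and |E(G1)| = |E(G2)| = 13, so φ is a bijection on edges as well as vertices. Hence G1 ≅ G2.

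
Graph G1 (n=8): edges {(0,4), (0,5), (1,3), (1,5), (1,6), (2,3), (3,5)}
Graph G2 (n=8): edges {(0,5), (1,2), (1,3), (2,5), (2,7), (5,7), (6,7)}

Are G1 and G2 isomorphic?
Yes, isomorphic

The graphs are isomorphic.
One valid mapping φ: V(G1) → V(G2): 0→1, 1→7, 2→0, 3→5, 4→3, 5→2, 6→6, 7→4

Verify φ preserves adjacency — for each edge of G1, its image is an edge of G2:
  (0,4) → (φ(0),φ(4)) = (1,3) ∈ E(G2) ✓
  (0,5) → (φ(0),φ(5)) = (1,2) ∈ E(G2) ✓
  (1,3) → (φ(1),φ(3)) = (5,7) ∈ E(G2) ✓
  (1,5) → (φ(1),φ(5)) = (2,7) ∈ E(G2) ✓
  (1,6) → (φ(1),φ(6)) = (6,7) ∈ E(G2) ✓
  (2,3) → (φ(2),φ(3)) = (0,5) ∈ E(G2) ✓
  (3,5) → (φ(3),φ(5)) = (2,5) ∈ E(G2) ✓
All 7 edges of G1 map to edges of G2, and |E(G1)| = |E(G2)| = 7, so φ is a bijection on edges as well as vertices. Hence G1 ≅ G2.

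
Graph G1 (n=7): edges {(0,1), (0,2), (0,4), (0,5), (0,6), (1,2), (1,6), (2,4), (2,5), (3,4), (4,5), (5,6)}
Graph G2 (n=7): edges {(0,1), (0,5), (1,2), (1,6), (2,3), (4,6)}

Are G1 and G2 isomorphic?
No, not isomorphic

The graphs are NOT isomorphic.

Degrees in G1: deg(0)=5, deg(1)=3, deg(2)=4, deg(3)=1, deg(4)=4, deg(5)=4, deg(6)=3.
Sorted degree sequence of G1: [5, 4, 4, 4, 3, 3, 1].
Degrees in G2: deg(0)=2, deg(1)=3, deg(2)=2, deg(3)=1, deg(4)=1, deg(5)=1, deg(6)=2.
Sorted degree sequence of G2: [3, 2, 2, 2, 1, 1, 1].
The (sorted) degree sequence is an isomorphism invariant, so since G1 and G2 have different degree sequences they cannot be isomorphic.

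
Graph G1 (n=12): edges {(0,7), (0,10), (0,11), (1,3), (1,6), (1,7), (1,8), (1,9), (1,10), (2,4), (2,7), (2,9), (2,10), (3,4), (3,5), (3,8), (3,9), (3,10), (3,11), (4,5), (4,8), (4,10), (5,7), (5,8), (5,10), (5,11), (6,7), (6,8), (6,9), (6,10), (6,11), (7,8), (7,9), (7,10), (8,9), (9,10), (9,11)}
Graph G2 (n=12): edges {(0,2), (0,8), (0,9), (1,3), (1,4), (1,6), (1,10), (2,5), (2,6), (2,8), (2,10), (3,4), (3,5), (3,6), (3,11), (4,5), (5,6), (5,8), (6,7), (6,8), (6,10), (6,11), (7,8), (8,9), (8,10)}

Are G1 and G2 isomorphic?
No, not isomorphic

The graphs are NOT isomorphic.

Counting triangles (3-cliques): G1 has 38, G2 has 16.
Triangle count is an isomorphism invariant, so differing triangle counts rule out isomorphism.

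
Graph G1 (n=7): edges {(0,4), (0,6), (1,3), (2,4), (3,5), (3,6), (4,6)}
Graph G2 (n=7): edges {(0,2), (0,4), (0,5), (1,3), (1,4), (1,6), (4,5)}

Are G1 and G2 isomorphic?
Yes, isomorphic

The graphs are isomorphic.
One valid mapping φ: V(G1) → V(G2): 0→5, 1→3, 2→2, 3→1, 4→0, 5→6, 6→4

Verify φ preserves adjacency — for each edge of G1, its image is an edge of G2:
  (0,4) → (φ(0),φ(4)) = (0,5) ∈ E(G2) ✓
  (0,6) → (φ(0),φ(6)) = (4,5) ∈ E(G2) ✓
  (1,3) → (φ(1),φ(3)) = (1,3) ∈ E(G2) ✓
  (2,4) → (φ(2),φ(4)) = (0,2) ∈ E(G2) ✓
  (3,5) → (φ(3),φ(5)) = (1,6) ∈ E(G2) ✓
  (3,6) → (φ(3),φ(6)) = (1,4) ∈ E(G2) ✓
  (4,6) → (φ(4),φ(6)) = (0,4) ∈ E(G2) ✓
All 7 edges of G1 map to edges of G2, and |E(G1)| = |E(G2)| = 7, so φ is a bijection on edges as well as vertices. Hence G1 ≅ G2.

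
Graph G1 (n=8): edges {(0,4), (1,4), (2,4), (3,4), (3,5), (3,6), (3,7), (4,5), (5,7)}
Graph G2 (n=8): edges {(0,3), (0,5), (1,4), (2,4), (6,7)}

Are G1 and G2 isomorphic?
No, not isomorphic

The graphs are NOT isomorphic.

Connected components of G1: 1 component(s) with vertex sets [[0, 1, 2, 3, 4, 5, 6, 7]], sizes [8].
Connected components of G2: 3 component(s) with vertex sets [[6, 7], [0, 3, 5], [1, 2, 4]], sizes [2, 3, 3].
The number of connected components (and the multiset of component sizes) is an isomorphism invariant — an isomorphism maps each component of G1 bijectively onto a component of G2. Since G1 has 1 component(s) and G2 has 3, they cannot be isomorphic.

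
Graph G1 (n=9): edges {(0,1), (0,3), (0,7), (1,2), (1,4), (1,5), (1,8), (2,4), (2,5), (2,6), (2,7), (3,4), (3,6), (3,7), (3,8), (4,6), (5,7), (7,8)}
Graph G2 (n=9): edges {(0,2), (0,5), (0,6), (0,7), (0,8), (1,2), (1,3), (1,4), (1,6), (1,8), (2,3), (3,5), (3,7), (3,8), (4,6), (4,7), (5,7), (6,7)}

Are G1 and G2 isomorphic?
Yes, isomorphic

The graphs are isomorphic.
One valid mapping φ: V(G1) → V(G2): 0→2, 1→0, 2→7, 3→1, 4→6, 5→5, 6→4, 7→3, 8→8

Verify φ preserves adjacency — for each edge of G1, its image is an edge of G2:
  (0,1) → (φ(0),φ(1)) = (0,2) ∈ E(G2) ✓
  (0,3) → (φ(0),φ(3)) = (1,2) ∈ E(G2) ✓
  (0,7) → (φ(0),φ(7)) = (2,3) ∈ E(G2) ✓
  (1,2) → (φ(1),φ(2)) = (0,7) ∈ E(G2) ✓
  (1,4) → (φ(1),φ(4)) = (0,6) ∈ E(G2) ✓
  (1,5) → (φ(1),φ(5)) = (0,5) ∈ E(G2) ✓
  (1,8) → (φ(1),φ(8)) = (0,8) ∈ E(G2) ✓
  (2,4) → (φ(2),φ(4)) = (6,7) ∈ E(G2) ✓
  (2,5) → (φ(2),φ(5)) = (5,7) ∈ E(G2) ✓
  (2,6) → (φ(2),φ(6)) = (4,7) ∈ E(G2) ✓
  (2,7) → (φ(2),φ(7)) = (3,7) ∈ E(G2) ✓
  (3,4) → (φ(3),φ(4)) = (1,6) ∈ E(G2) ✓
  (3,6) → (φ(3),φ(6)) = (1,4) ∈ E(G2) ✓
  (3,7) → (φ(3),φ(7)) = (1,3) ∈ E(G2) ✓
  (3,8) → (φ(3),φ(8)) = (1,8) ∈ E(G2) ✓
  (4,6) → (φ(4),φ(6)) = (4,6) ∈ E(G2) ✓
  (5,7) → (φ(5),φ(7)) = (3,5) ∈ E(G2) ✓
  (7,8) → (φ(7),φ(8)) = (3,8) ∈ E(G2) ✓
All 18 edges of G1 map to edges of G2, and |E(G1)| = |E(G2)| = 18, so φ is a bijection on edges as well as vertices. Hence G1 ≅ G2.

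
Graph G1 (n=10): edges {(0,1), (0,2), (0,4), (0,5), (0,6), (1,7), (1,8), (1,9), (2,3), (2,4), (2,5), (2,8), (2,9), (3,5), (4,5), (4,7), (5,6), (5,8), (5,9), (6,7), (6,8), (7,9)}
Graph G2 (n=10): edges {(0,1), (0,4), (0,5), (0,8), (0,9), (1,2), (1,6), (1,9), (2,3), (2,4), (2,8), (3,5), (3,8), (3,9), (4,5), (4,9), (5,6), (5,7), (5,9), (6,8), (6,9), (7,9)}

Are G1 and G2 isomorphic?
Yes, isomorphic

The graphs are isomorphic.
One valid mapping φ: V(G1) → V(G2): 0→0, 1→8, 2→5, 3→7, 4→4, 5→9, 6→1, 7→2, 8→6, 9→3

Verify φ preserves adjacency — for each edge of G1, its image is an edge of G2:
  (0,1) → (φ(0),φ(1)) = (0,8) ∈ E(G2) ✓
  (0,2) → (φ(0),φ(2)) = (0,5) ∈ E(G2) ✓
  (0,4) → (φ(0),φ(4)) = (0,4) ∈ E(G2) ✓
  (0,5) → (φ(0),φ(5)) = (0,9) ∈ E(G2) ✓
  (0,6) → (φ(0),φ(6)) = (0,1) ∈ E(G2) ✓
  (1,7) → (φ(1),φ(7)) = (2,8) ∈ E(G2) ✓
  (1,8) → (φ(1),φ(8)) = (6,8) ∈ E(G2) ✓
  (1,9) → (φ(1),φ(9)) = (3,8) ∈ E(G2) ✓
  (2,3) → (φ(2),φ(3)) = (5,7) ∈ E(G2) ✓
  (2,4) → (φ(2),φ(4)) = (4,5) ∈ E(G2) ✓
  (2,5) → (φ(2),φ(5)) = (5,9) ∈ E(G2) ✓
  (2,8) → (φ(2),φ(8)) = (5,6) ∈ E(G2) ✓
  (2,9) → (φ(2),φ(9)) = (3,5) ∈ E(G2) ✓
  (3,5) → (φ(3),φ(5)) = (7,9) ∈ E(G2) ✓
  (4,5) → (φ(4),φ(5)) = (4,9) ∈ E(G2) ✓
  (4,7) → (φ(4),φ(7)) = (2,4) ∈ E(G2) ✓
  (5,6) → (φ(5),φ(6)) = (1,9) ∈ E(G2) ✓
  (5,8) → (φ(5),φ(8)) = (6,9) ∈ E(G2) ✓
  (5,9) → (φ(5),φ(9)) = (3,9) ∈ E(G2) ✓
  (6,7) → (φ(6),φ(7)) = (1,2) ∈ E(G2) ✓
  (6,8) → (φ(6),φ(8)) = (1,6) ∈ E(G2) ✓
  (7,9) → (φ(7),φ(9)) = (2,3) ∈ E(G2) ✓
All 22 edges of G1 map to edges of G2, and |E(G1)| = |E(G2)| = 22, so φ is a bijection on edges as well as vertices. Hence G1 ≅ G2.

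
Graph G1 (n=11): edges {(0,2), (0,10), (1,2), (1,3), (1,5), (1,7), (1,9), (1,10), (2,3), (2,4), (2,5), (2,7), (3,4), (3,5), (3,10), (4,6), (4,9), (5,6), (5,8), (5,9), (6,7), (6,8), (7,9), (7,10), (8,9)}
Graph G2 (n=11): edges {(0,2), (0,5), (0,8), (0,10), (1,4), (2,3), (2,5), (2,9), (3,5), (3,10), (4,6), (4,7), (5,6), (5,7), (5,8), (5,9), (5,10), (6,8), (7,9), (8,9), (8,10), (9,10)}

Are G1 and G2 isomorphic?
No, not isomorphic

The graphs are NOT isomorphic.

Degrees in G1: deg(0)=2, deg(1)=6, deg(2)=6, deg(3)=5, deg(4)=4, deg(5)=6, deg(6)=4, deg(7)=5, deg(8)=3, deg(9)=5, deg(10)=4.
Sorted degree sequence of G1: [6, 6, 6, 5, 5, 5, 4, 4, 4, 3, 2].
Degrees in G2: deg(0)=4, deg(1)=1, deg(2)=4, deg(3)=3, deg(4)=3, deg(5)=8, deg(6)=3, deg(7)=3, deg(8)=5, deg(9)=5, deg(10)=5.
Sorted degree sequence of G2: [8, 5, 5, 5, 4, 4, 3, 3, 3, 3, 1].
The (sorted) degree sequence is an isomorphism invariant, so since G1 and G2 have different degree sequences they cannot be isomorphic.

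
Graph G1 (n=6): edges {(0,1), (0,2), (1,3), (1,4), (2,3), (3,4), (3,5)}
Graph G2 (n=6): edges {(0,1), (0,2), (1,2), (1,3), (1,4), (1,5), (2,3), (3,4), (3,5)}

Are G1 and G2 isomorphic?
No, not isomorphic

The graphs are NOT isomorphic.

Counting edges: G1 has 7 edge(s); G2 has 9 edge(s).
Edge count is an isomorphism invariant (a bijection on vertices induces a bijection on edges), so differing edge counts rule out isomorphism.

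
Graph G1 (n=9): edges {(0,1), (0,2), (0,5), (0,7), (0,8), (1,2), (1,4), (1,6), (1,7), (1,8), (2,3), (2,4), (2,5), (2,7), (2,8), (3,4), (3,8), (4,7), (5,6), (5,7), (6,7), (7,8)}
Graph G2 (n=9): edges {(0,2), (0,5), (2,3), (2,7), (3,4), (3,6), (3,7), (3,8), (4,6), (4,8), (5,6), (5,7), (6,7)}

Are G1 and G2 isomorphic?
No, not isomorphic

The graphs are NOT isomorphic.

Degrees in G1: deg(0)=5, deg(1)=6, deg(2)=7, deg(3)=3, deg(4)=4, deg(5)=4, deg(6)=3, deg(7)=7, deg(8)=5.
Sorted degree sequence of G1: [7, 7, 6, 5, 5, 4, 4, 3, 3].
Degrees in G2: deg(0)=2, deg(1)=0, deg(2)=3, deg(3)=5, deg(4)=3, deg(5)=3, deg(6)=4, deg(7)=4, deg(8)=2.
Sorted degree sequence of G2: [5, 4, 4, 3, 3, 3, 2, 2, 0].
The (sorted) degree sequence is an isomorphism invariant, so since G1 and G2 have different degree sequences they cannot be isomorphic.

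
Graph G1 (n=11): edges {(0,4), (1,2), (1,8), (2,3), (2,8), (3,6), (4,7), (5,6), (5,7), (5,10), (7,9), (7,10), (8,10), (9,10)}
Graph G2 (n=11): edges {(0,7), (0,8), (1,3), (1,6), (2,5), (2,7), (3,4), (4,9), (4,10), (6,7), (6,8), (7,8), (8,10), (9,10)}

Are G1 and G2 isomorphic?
Yes, isomorphic

The graphs are isomorphic.
One valid mapping φ: V(G1) → V(G2): 0→5, 1→9, 2→4, 3→3, 4→2, 5→6, 6→1, 7→7, 8→10, 9→0, 10→8

Verify φ preserves adjacency — for each edge of G1, its image is an edge of G2:
  (0,4) → (φ(0),φ(4)) = (2,5) ∈ E(G2) ✓
  (1,2) → (φ(1),φ(2)) = (4,9) ∈ E(G2) ✓
  (1,8) → (φ(1),φ(8)) = (9,10) ∈ E(G2) ✓
  (2,3) → (φ(2),φ(3)) = (3,4) ∈ E(G2) ✓
  (2,8) → (φ(2),φ(8)) = (4,10) ∈ E(G2) ✓
  (3,6) → (φ(3),φ(6)) = (1,3) ∈ E(G2) ✓
  (4,7) → (φ(4),φ(7)) = (2,7) ∈ E(G2) ✓
  (5,6) → (φ(5),φ(6)) = (1,6) ∈ E(G2) ✓
  (5,7) → (φ(5),φ(7)) = (6,7) ∈ E(G2) ✓
  (5,10) → (φ(5),φ(10)) = (6,8) ∈ E(G2) ✓
  (7,9) → (φ(7),φ(9)) = (0,7) ∈ E(G2) ✓
  (7,10) → (φ(7),φ(10)) = (7,8) ∈ E(G2) ✓
  (8,10) → (φ(8),φ(10)) = (8,10) ∈ E(G2) ✓
  (9,10) → (φ(9),φ(10)) = (0,8) ∈ E(G2) ✓
All 14 edges of G1 map to edges of G2, and |E(G1)| = |E(G2)| = 14, so φ is a bijection on edges as well as vertices. Hence G1 ≅ G2.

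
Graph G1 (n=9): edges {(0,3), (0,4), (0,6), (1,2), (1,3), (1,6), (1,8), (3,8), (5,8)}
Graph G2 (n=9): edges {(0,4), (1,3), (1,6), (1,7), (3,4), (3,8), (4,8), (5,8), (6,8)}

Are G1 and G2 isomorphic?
Yes, isomorphic

The graphs are isomorphic.
One valid mapping φ: V(G1) → V(G2): 0→1, 1→8, 2→5, 3→3, 4→7, 5→0, 6→6, 7→2, 8→4

Verify φ preserves adjacency — for each edge of G1, its image is an edge of G2:
  (0,3) → (φ(0),φ(3)) = (1,3) ∈ E(G2) ✓
  (0,4) → (φ(0),φ(4)) = (1,7) ∈ E(G2) ✓
  (0,6) → (φ(0),φ(6)) = (1,6) ∈ E(G2) ✓
  (1,2) → (φ(1),φ(2)) = (5,8) ∈ E(G2) ✓
  (1,3) → (φ(1),φ(3)) = (3,8) ∈ E(G2) ✓
  (1,6) → (φ(1),φ(6)) = (6,8) ∈ E(G2) ✓
  (1,8) → (φ(1),φ(8)) = (4,8) ∈ E(G2) ✓
  (3,8) → (φ(3),φ(8)) = (3,4) ∈ E(G2) ✓
  (5,8) → (φ(5),φ(8)) = (0,4) ∈ E(G2) ✓
All 9 edges of G1 map to edges of G2, and |E(G1)| = |E(G2)| = 9, so φ is a bijection on edges as well as vertices. Hence G1 ≅ G2.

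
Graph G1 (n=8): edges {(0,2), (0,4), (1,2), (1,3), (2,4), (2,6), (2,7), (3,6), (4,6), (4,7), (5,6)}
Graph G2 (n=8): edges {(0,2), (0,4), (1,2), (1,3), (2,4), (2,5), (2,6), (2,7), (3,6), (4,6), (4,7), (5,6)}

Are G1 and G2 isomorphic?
No, not isomorphic

The graphs are NOT isomorphic.

Counting edges: G1 has 11 edge(s); G2 has 12 edge(s).
Edge count is an isomorphism invariant (a bijection on vertices induces a bijection on edges), so differing edge counts rule out isomorphism.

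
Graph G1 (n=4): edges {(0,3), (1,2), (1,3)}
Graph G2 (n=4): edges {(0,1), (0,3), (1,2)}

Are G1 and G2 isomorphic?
Yes, isomorphic

The graphs are isomorphic.
One valid mapping φ: V(G1) → V(G2): 0→3, 1→1, 2→2, 3→0

Verify φ preserves adjacency — for each edge of G1, its image is an edge of G2:
  (0,3) → (φ(0),φ(3)) = (0,3) ∈ E(G2) ✓
  (1,2) → (φ(1),φ(2)) = (1,2) ∈ E(G2) ✓
  (1,3) → (φ(1),φ(3)) = (0,1) ∈ E(G2) ✓
All 3 edges of G1 map to edges of G2, and |E(G1)| = |E(G2)| = 3, so φ is a bijection on edges as well as vertices. Hence G1 ≅ G2.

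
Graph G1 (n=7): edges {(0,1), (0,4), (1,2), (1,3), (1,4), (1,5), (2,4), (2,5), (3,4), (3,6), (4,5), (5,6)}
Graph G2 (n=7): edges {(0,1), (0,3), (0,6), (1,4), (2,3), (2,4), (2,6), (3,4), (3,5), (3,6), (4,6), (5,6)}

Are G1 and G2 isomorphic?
Yes, isomorphic

The graphs are isomorphic.
One valid mapping φ: V(G1) → V(G2): 0→5, 1→6, 2→2, 3→0, 4→3, 5→4, 6→1

Verify φ preserves adjacency — for each edge of G1, its image is an edge of G2:
  (0,1) → (φ(0),φ(1)) = (5,6) ∈ E(G2) ✓
  (0,4) → (φ(0),φ(4)) = (3,5) ∈ E(G2) ✓
  (1,2) → (φ(1),φ(2)) = (2,6) ∈ E(G2) ✓
  (1,3) → (φ(1),φ(3)) = (0,6) ∈ E(G2) ✓
  (1,4) → (φ(1),φ(4)) = (3,6) ∈ E(G2) ✓
  (1,5) → (φ(1),φ(5)) = (4,6) ∈ E(G2) ✓
  (2,4) → (φ(2),φ(4)) = (2,3) ∈ E(G2) ✓
  (2,5) → (φ(2),φ(5)) = (2,4) ∈ E(G2) ✓
  (3,4) → (φ(3),φ(4)) = (0,3) ∈ E(G2) ✓
  (3,6) → (φ(3),φ(6)) = (0,1) ∈ E(G2) ✓
  (4,5) → (φ(4),φ(5)) = (3,4) ∈ E(G2) ✓
  (5,6) → (φ(5),φ(6)) = (1,4) ∈ E(G2) ✓
All 12 edges of G1 map to edges of G2, and |E(G1)| = |E(G2)| = 12, so φ is a bijection on edges as well as vertices. Hence G1 ≅ G2.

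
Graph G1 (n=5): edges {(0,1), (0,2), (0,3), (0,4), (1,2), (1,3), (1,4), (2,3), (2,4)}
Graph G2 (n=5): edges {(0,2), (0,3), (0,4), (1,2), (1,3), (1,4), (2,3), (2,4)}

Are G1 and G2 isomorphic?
No, not isomorphic

The graphs are NOT isomorphic.

Counting edges: G1 has 9 edge(s); G2 has 8 edge(s).
Edge count is an isomorphism invariant (a bijection on vertices induces a bijection on edges), so differing edge counts rule out isomorphism.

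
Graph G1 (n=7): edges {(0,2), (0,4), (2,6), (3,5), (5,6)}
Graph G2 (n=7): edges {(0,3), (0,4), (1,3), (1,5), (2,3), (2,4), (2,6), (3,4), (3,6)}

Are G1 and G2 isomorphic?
No, not isomorphic

The graphs are NOT isomorphic.

Degrees in G1: deg(0)=2, deg(1)=0, deg(2)=2, deg(3)=1, deg(4)=1, deg(5)=2, deg(6)=2.
Sorted degree sequence of G1: [2, 2, 2, 2, 1, 1, 0].
Degrees in G2: deg(0)=2, deg(1)=2, deg(2)=3, deg(3)=5, deg(4)=3, deg(5)=1, deg(6)=2.
Sorted degree sequence of G2: [5, 3, 3, 2, 2, 2, 1].
The (sorted) degree sequence is an isomorphism invariant, so since G1 and G2 have different degree sequences they cannot be isomorphic.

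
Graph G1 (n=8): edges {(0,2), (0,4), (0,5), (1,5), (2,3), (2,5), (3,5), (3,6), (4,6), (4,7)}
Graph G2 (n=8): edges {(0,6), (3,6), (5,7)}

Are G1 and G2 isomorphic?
No, not isomorphic

The graphs are NOT isomorphic.

Connected components of G1: 1 component(s) with vertex sets [[0, 1, 2, 3, 4, 5, 6, 7]], sizes [8].
Connected components of G2: 5 component(s) with vertex sets [[1], [2], [4], [5, 7], [0, 3, 6]], sizes [1, 1, 1, 2, 3].
The number of connected components (and the multiset of component sizes) is an isomorphism invariant — an isomorphism maps each component of G1 bijectively onto a component of G2. Since G1 has 1 component(s) and G2 has 5, they cannot be isomorphic.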